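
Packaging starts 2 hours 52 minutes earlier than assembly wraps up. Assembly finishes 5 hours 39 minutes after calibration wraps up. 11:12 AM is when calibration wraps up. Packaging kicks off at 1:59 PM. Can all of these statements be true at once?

Assembly ends at 11:12 AM + 339 min = 4:51 PM.
Packaging starts at 4:51 PM − 172 min = 1:59 PM.
That matches the stated 1:59 PM, so the schedule is consistent.

Yes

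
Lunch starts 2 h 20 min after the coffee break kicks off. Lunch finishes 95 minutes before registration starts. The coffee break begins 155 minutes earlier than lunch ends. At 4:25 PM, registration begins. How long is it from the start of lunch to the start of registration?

1 hour 50 minutes

Lunch ends at 4:25 PM − 95 min = 2:50 PM.
The coffee break starts at 2:50 PM − 155 min = 12:15 PM.
Lunch starts at 12:15 PM + 140 min = 2:35 PM.
From 2:35 PM to 4:25 PM is 1 hour 50 minutes.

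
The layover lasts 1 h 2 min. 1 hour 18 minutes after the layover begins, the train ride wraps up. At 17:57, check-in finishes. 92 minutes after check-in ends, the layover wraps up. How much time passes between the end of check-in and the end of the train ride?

The layover ends at 17:57 + 92 min = 19:29.
The layover starts at 19:29 − 62 min = 18:27.
The train ride ends at 18:27 + 78 min = 19:45.
From 17:57 to 19:45 is 1 hour 48 minutes.

1 hour 48 minutes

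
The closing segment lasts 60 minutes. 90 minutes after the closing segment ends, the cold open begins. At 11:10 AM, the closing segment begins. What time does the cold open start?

1:40 PM

The closing segment ends at 11:10 AM + 60 min = 12:10 PM.
The cold open starts at 12:10 PM + 90 min = 1:40 PM.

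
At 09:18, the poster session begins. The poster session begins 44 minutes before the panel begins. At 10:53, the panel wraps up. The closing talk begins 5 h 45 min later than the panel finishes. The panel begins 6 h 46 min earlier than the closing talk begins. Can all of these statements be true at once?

No

The closing talk starts at 10:53 + 345 min = 16:38.
The panel starts at 16:38 − 406 min = 09:52.
The poster session starts at 09:52 − 44 min = 09:08.
But the poster session is also said to start at 09:18 — a 10-minute conflict.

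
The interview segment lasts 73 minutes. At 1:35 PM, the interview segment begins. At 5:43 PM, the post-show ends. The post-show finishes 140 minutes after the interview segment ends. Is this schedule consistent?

The interview segment ends at 1:35 PM + 73 min = 2:48 PM.
The post-show ends at 2:48 PM + 140 min = 5:08 PM.
But the post-show is also said to end at 5:43 PM — a 35-minute conflict.

No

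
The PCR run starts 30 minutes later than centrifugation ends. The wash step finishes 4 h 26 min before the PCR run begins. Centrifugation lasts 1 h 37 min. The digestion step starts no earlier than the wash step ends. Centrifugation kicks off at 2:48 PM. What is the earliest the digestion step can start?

12:29 PM

Centrifugation ends at 2:48 PM + 97 min = 4:25 PM.
The PCR run starts at 4:25 PM + 30 min = 4:55 PM.
The wash step ends at 4:55 PM − 266 min = 12:29 PM.
The digestion step is bounded by the wash step, so the earliest it can start is 12:29 PM.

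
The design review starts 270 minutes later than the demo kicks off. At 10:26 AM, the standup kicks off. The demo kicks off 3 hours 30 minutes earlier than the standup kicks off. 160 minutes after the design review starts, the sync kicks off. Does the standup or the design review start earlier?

the standup

The demo starts at 10:26 AM − 210 min = 6:56 AM.
The design review starts at 6:56 AM + 270 min = 11:26 AM.
The standup starts at 10:26 AM and the design review starts at 11:26 AM, so the standup is first.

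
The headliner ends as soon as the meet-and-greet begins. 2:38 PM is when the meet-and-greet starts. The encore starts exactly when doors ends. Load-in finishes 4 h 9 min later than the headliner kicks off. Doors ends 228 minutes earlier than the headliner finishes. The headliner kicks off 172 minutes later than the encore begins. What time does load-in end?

The headliner ends at 2:38 PM.
Doors ends at 2:38 PM − 228 min = 10:50 AM.
So the encore starts at 10:50 AM.
The headliner starts at 10:50 AM + 172 min = 1:42 PM.
Load-in ends at 1:42 PM + 249 min = 5:51 PM.

5:51 PM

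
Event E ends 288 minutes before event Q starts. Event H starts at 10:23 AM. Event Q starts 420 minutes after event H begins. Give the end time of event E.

12:35 PM

Event Q starts at 10:23 AM + 420 min = 5:23 PM.
Event E ends at 5:23 PM − 288 min = 12:35 PM.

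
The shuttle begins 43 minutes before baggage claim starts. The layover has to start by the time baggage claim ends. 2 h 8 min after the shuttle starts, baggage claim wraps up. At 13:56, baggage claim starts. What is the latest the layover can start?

The shuttle starts at 13:56 − 43 min = 13:13.
Baggage claim ends at 13:13 + 128 min = 15:21.
The layover is bounded by baggage claim, so the latest it can start is 15:21.

15:21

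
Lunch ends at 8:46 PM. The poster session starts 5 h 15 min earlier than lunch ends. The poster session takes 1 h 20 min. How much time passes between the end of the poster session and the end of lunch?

235 minutes

The poster session starts at 8:46 PM − 315 min = 3:31 PM.
The poster session ends at 3:31 PM + 80 min = 4:51 PM.
From 4:51 PM to 8:46 PM is 235 minutes.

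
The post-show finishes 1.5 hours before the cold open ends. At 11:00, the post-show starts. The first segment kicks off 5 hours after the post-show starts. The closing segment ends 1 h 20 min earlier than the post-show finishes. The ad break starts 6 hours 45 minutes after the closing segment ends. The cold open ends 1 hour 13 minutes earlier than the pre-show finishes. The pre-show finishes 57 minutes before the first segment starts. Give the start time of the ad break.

The first segment starts at 11:00 + 300 min = 16:00.
The pre-show ends at 16:00 − 57 min = 15:03.
The cold open ends at 15:03 − 73 min = 13:50.
The post-show ends at 13:50 − 90 min = 12:20.
The closing segment ends at 12:20 − 80 min = 11:00.
The ad break starts at 11:00 + 405 min = 17:45.

17:45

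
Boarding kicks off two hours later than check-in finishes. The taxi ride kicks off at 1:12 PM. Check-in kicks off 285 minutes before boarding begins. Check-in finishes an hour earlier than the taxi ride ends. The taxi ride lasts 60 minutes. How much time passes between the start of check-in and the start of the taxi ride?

The taxi ride ends at 1:12 PM + 60 min = 2:12 PM.
Check-in ends at 2:12 PM − 60 min = 1:12 PM.
Boarding starts at 1:12 PM + 120 min = 3:12 PM.
Check-in starts at 3:12 PM − 285 min = 10:27 AM.
From 10:27 AM to 1:12 PM is 165 minutes.

165 minutes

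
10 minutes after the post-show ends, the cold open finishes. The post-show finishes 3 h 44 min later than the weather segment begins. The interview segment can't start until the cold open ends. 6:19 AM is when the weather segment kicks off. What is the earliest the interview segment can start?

10:13 AM

The post-show ends at 6:19 AM + 224 min = 10:03 AM.
The cold open ends at 10:03 AM + 10 min = 10:13 AM.
The interview segment is bounded by the cold open, so the earliest it can start is 10:13 AM.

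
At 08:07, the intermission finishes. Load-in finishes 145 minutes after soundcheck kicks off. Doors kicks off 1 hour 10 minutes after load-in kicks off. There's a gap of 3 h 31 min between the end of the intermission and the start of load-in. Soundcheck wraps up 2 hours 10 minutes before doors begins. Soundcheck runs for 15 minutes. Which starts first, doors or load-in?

Load-in starts at 08:07 + 211 min = 11:38.
Doors starts at 11:38 + 70 min = 12:48.
Doors starts at 12:48 and load-in starts at 11:38, so load-in is first.

load-in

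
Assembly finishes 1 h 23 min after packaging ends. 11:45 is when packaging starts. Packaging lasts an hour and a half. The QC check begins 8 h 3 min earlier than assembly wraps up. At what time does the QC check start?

Packaging ends at 11:45 + 90 min = 13:15.
Assembly ends at 13:15 + 83 min = 14:38.
The QC check starts at 14:38 − 483 min = 06:35.

06:35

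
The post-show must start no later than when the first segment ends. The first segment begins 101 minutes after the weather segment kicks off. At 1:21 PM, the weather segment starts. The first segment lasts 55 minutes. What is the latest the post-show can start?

The first segment starts at 1:21 PM + 101 min = 3:02 PM.
The first segment ends at 3:02 PM + 55 min = 3:57 PM.
The post-show is bounded by the first segment, so the latest it can start is 3:57 PM.

3:57 PM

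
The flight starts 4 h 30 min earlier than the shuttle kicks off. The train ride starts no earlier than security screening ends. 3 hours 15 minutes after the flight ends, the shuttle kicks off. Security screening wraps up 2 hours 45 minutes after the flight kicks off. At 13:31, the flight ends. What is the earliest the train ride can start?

15:01

The shuttle starts at 13:31 + 195 min = 16:46.
The flight starts at 16:46 − 270 min = 12:16.
Security screening ends at 12:16 + 165 min = 15:01.
The train ride is bounded by security screening, so the earliest it can start is 15:01.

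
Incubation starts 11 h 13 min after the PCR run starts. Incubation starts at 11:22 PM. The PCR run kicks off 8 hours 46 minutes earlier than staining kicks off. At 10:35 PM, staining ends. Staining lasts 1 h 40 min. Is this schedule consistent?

Yes

Staining starts at 10:35 PM − 100 min = 8:55 PM.
The PCR run starts at 8:55 PM − 526 min = 12:09 PM.
Incubation starts at 12:09 PM + 673 min = 11:22 PM.
That matches the stated 11:22 PM, so the schedule is consistent.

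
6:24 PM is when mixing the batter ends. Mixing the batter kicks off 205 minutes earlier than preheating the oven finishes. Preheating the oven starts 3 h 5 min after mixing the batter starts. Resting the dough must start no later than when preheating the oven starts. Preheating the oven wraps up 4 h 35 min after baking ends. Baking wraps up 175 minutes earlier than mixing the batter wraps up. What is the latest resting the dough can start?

7:44 PM

Baking ends at 6:24 PM − 175 min = 3:29 PM.
Preheating the oven ends at 3:29 PM + 275 min = 8:04 PM.
Mixing the batter starts at 8:04 PM − 205 min = 4:39 PM.
Preheating the oven starts at 4:39 PM + 185 min = 7:44 PM.
Resting the dough is bounded by preheating the oven, so the latest it can start is 7:44 PM.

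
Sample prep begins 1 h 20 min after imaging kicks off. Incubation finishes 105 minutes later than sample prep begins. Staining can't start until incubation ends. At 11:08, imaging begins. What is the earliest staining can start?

Sample prep starts at 11:08 + 80 min = 12:28.
Incubation ends at 12:28 + 105 min = 14:13.
Staining is bounded by incubation, so the earliest it can start is 14:13.

14:13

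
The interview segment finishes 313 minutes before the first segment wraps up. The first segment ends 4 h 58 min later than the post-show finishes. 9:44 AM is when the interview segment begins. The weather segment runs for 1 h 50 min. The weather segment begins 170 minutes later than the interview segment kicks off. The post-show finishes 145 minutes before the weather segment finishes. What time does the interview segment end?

11:44 AM

The weather segment starts at 9:44 AM + 170 min = 12:34 PM.
The weather segment ends at 12:34 PM + 110 min = 2:24 PM.
The post-show ends at 2:24 PM − 145 min = 11:59 AM.
The first segment ends at 11:59 AM + 298 min = 4:57 PM.
The interview segment ends at 4:57 PM − 313 min = 11:44 AM.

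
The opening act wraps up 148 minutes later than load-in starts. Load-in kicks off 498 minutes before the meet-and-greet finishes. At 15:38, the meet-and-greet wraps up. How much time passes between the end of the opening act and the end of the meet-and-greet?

350 minutes

Load-in starts at 15:38 − 498 min = 07:20.
The opening act ends at 07:20 + 148 min = 09:48.
From 09:48 to 15:38 is 350 minutes.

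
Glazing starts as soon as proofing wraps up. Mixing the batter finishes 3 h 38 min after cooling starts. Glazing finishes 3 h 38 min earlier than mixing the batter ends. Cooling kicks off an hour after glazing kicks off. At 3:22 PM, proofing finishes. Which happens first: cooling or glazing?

glazing

Glazing starts at 3:22 PM.
Cooling starts at 3:22 PM + 60 min = 4:22 PM.
Cooling starts at 4:22 PM and glazing starts at 3:22 PM, so glazing is first.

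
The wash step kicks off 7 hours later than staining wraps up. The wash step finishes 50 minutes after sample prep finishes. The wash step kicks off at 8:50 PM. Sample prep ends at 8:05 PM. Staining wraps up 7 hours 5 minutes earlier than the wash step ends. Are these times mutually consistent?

Yes

The wash step ends at 8:05 PM + 50 min = 8:55 PM.
Staining ends at 8:55 PM − 425 min = 1:50 PM.
The wash step starts at 1:50 PM + 420 min = 8:50 PM.
That matches the stated 8:50 PM, so the schedule is consistent.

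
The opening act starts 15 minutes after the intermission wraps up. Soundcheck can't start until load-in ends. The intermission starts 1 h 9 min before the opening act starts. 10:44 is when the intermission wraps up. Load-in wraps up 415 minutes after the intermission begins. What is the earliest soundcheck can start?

The opening act starts at 10:44 + 15 min = 10:59.
The intermission starts at 10:59 − 69 min = 09:50.
Load-in ends at 09:50 + 415 min = 16:45.
Soundcheck is bounded by load-in, so the earliest it can start is 16:45.

16:45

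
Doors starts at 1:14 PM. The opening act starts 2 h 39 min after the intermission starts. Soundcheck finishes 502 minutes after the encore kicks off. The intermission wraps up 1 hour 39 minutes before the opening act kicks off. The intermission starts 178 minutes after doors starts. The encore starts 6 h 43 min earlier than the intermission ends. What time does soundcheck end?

6:51 PM

The intermission starts at 1:14 PM + 178 min = 4:12 PM.
The opening act starts at 4:12 PM + 159 min = 6:51 PM.
The intermission ends at 6:51 PM − 99 min = 5:12 PM.
The encore starts at 5:12 PM − 403 min = 10:29 AM.
Soundcheck ends at 10:29 AM + 502 min = 6:51 PM.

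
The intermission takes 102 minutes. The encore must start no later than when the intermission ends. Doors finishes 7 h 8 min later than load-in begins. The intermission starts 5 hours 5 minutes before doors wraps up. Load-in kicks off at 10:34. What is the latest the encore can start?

14:19

Doors ends at 10:34 + 428 min = 17:42.
The intermission starts at 17:42 − 305 min = 12:37.
The intermission ends at 12:37 + 102 min = 14:19.
The encore is bounded by the intermission, so the latest it can start is 14:19.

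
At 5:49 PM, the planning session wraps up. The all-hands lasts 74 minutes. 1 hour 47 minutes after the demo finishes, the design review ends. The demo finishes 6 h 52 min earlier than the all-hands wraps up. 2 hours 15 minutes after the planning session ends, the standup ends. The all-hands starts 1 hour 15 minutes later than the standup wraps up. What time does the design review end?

5:28 PM

The standup ends at 5:49 PM + 135 min = 8:04 PM.
The all-hands starts at 8:04 PM + 75 min = 9:19 PM.
The all-hands ends at 9:19 PM + 74 min = 10:33 PM.
The demo ends at 10:33 PM − 412 min = 3:41 PM.
The design review ends at 3:41 PM + 107 min = 5:28 PM.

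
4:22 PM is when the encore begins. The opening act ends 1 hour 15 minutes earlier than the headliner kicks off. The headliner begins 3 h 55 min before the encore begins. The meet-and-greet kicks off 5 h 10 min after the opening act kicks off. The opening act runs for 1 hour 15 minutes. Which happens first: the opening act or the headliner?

the opening act

The headliner starts at 4:22 PM − 235 min = 12:27 PM.
The opening act ends at 12:27 PM − 75 min = 11:12 AM.
The opening act starts at 11:12 AM − 75 min = 9:57 AM.
The opening act starts at 9:57 AM and the headliner starts at 12:27 PM, so the opening act is first.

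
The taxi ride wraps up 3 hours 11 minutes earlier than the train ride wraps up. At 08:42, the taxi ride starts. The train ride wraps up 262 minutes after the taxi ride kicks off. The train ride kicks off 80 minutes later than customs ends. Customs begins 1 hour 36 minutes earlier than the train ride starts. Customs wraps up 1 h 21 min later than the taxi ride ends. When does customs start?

The train ride ends at 08:42 + 262 min = 13:04.
The taxi ride ends at 13:04 − 191 min = 09:53.
Customs ends at 09:53 + 81 min = 11:14.
The train ride starts at 11:14 + 80 min = 12:34.
Customs starts at 12:34 − 96 min = 10:58.

10:58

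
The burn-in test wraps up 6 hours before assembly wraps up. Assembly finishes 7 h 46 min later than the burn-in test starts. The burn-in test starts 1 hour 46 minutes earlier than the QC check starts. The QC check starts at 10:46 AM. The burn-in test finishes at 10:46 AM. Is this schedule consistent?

The burn-in test starts at 10:46 AM − 106 min = 9:00 AM.
Assembly ends at 9:00 AM + 466 min = 4:46 PM.
The burn-in test ends at 4:46 PM − 360 min = 10:46 AM.
That matches the stated 10:46 AM, so the schedule is consistent.

Yes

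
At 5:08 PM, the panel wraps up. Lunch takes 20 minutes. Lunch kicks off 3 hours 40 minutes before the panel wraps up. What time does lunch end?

Lunch starts at 5:08 PM − 220 min = 1:28 PM.
Lunch ends at 1:28 PM + 20 min = 1:48 PM.

1:48 PM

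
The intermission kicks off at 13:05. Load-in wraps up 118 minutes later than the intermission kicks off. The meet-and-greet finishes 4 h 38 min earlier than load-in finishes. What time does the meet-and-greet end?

Load-in ends at 13:05 + 118 min = 15:03.
The meet-and-greet ends at 15:03 − 278 min = 10:25.

10:25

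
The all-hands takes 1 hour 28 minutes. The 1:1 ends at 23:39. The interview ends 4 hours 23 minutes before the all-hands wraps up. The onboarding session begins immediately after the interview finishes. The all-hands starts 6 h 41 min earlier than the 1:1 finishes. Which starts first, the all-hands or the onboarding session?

The all-hands starts at 23:39 − 401 min = 16:58.
The all-hands ends at 16:58 + 88 min = 18:26.
The interview ends at 18:26 − 263 min = 14:03.
So the onboarding session starts at 14:03.
The all-hands starts at 16:58 and the onboarding session starts at 14:03, so the onboarding session is first.

the onboarding session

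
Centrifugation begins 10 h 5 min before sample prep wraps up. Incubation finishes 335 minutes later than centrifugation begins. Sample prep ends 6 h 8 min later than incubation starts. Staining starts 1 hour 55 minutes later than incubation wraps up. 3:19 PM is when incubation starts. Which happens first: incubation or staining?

Sample prep ends at 3:19 PM + 368 min = 9:27 PM.
Centrifugation starts at 9:27 PM − 605 min = 11:22 AM.
Incubation ends at 11:22 AM + 335 min = 4:57 PM.
Staining starts at 4:57 PM + 115 min = 6:52 PM.
Incubation starts at 3:19 PM and staining starts at 6:52 PM, so incubation is first.

incubation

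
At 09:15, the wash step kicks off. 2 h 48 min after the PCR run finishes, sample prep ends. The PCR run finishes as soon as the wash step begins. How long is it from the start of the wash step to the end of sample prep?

168 minutes

The PCR run ends at 09:15.
Sample prep ends at 09:15 + 168 min = 12:03.
From 09:15 to 12:03 is 168 minutes.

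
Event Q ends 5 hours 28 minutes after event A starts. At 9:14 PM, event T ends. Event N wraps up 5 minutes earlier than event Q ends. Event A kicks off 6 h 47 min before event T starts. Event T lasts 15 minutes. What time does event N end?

7:35 PM

Event T starts at 9:14 PM − 15 min = 8:59 PM.
Event A starts at 8:59 PM − 407 min = 2:12 PM.
Event Q ends at 2:12 PM + 328 min = 7:40 PM.
Event N ends at 7:40 PM − 5 min = 7:35 PM.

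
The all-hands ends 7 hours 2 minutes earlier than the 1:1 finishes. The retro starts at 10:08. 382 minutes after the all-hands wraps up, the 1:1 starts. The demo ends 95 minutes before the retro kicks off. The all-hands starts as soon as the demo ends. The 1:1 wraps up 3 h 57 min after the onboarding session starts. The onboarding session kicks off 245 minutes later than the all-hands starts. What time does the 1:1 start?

The demo ends at 10:08 − 95 min = 08:33.
So the all-hands starts at 08:33.
The onboarding session starts at 08:33 + 245 min = 12:38.
The 1:1 ends at 12:38 + 237 min = 16:35.
The all-hands ends at 16:35 − 422 min = 09:33.
The 1:1 starts at 09:33 + 382 min = 15:55.

15:55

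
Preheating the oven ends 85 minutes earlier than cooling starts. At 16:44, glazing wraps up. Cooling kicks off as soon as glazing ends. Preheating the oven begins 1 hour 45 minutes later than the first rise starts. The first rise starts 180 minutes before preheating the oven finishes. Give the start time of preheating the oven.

14:04

Cooling starts at 16:44.
Preheating the oven ends at 16:44 − 85 min = 15:19.
The first rise starts at 15:19 − 180 min = 12:19.
Preheating the oven starts at 12:19 + 105 min = 14:04.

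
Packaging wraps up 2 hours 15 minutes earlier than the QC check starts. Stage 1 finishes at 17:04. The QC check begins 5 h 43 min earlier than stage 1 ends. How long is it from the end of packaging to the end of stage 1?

7 hours 58 minutes

The QC check starts at 17:04 − 343 min = 11:21.
Packaging ends at 11:21 − 135 min = 09:06.
From 09:06 to 17:04 is 7 hours 58 minutes.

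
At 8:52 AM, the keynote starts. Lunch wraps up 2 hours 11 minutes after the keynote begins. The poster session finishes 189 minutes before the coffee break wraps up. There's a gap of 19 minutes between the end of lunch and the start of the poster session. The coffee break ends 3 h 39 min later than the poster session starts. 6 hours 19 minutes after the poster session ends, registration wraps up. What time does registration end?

Lunch ends at 8:52 AM + 131 min = 11:03 AM.
The poster session starts at 11:03 AM + 19 min = 11:22 AM.
The coffee break ends at 11:22 AM + 219 min = 3:01 PM.
The poster session ends at 3:01 PM − 189 min = 11:52 AM.
Registration ends at 11:52 AM + 379 min = 6:11 PM.

6:11 PM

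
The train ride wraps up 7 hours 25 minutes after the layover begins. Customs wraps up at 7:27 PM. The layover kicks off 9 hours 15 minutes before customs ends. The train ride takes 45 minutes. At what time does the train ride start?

The layover starts at 7:27 PM − 555 min = 10:12 AM.
The train ride ends at 10:12 AM + 445 min = 5:37 PM.
The train ride starts at 5:37 PM − 45 min = 4:52 PM.

4:52 PM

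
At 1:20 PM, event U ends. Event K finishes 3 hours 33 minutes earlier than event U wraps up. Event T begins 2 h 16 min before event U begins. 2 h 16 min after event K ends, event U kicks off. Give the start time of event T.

Event K ends at 1:20 PM − 213 min = 9:47 AM.
Event U starts at 9:47 AM + 136 min = 12:03 PM.
Event T starts at 12:03 PM − 136 min = 9:47 AM.

9:47 AM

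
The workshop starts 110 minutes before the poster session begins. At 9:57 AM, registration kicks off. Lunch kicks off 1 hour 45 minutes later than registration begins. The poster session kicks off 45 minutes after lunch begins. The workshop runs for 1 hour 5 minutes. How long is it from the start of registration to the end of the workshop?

Lunch starts at 9:57 AM + 105 min = 11:42 AM.
The poster session starts at 11:42 AM + 45 min = 12:27 PM.
The workshop starts at 12:27 PM − 110 min = 10:37 AM.
The workshop ends at 10:37 AM + 65 min = 11:42 AM.
From 9:57 AM to 11:42 AM is 105 minutes.

105 minutes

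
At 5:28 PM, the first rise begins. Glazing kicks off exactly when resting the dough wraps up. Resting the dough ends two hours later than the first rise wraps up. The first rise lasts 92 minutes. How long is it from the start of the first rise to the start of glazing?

The first rise ends at 5:28 PM + 92 min = 7:00 PM.
Resting the dough ends at 7:00 PM + 120 min = 9:00 PM.
So glazing starts at 9:00 PM.
From 5:28 PM to 9:00 PM is 3 h 32 min.

3 h 32 min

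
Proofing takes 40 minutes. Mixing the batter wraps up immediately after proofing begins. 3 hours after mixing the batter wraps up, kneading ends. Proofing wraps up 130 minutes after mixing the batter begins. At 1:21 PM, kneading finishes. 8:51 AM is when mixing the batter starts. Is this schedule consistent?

Proofing ends at 8:51 AM + 130 min = 11:01 AM.
Proofing starts at 11:01 AM − 40 min = 10:21 AM.
So mixing the batter ends at 10:21 AM.
Kneading ends at 10:21 AM + 180 min = 1:21 PM.
That matches the stated 1:21 PM, so the schedule is consistent.

Yes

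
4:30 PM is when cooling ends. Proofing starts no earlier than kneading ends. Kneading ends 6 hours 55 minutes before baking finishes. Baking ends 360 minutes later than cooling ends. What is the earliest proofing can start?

3:35 PM

Baking ends at 4:30 PM + 360 min = 10:30 PM.
Kneading ends at 10:30 PM − 415 min = 3:35 PM.
Proofing is bounded by kneading, so the earliest it can start is 3:35 PM.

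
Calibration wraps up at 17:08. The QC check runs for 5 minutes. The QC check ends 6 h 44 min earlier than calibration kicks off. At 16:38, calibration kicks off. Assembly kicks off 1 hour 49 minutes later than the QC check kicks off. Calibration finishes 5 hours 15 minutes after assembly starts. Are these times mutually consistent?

The QC check ends at 16:38 − 404 min = 09:54.
The QC check starts at 09:54 − 5 min = 09:49.
Assembly starts at 09:49 + 109 min = 11:38.
Calibration ends at 11:38 + 315 min = 16:53.
But calibration is also said to end at 17:08 — a 15-minute conflict.

No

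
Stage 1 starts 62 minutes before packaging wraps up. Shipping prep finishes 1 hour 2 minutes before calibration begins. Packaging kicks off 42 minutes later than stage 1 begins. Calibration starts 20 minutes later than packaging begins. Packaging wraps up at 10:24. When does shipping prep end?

09:22

Stage 1 starts at 10:24 − 62 min = 09:22.
Packaging starts at 09:22 + 42 min = 10:04.
Calibration starts at 10:04 + 20 min = 10:24.
Shipping prep ends at 10:24 − 62 min = 09:22.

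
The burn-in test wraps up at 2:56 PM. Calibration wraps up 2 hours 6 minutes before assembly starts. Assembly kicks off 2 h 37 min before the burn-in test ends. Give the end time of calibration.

Assembly starts at 2:56 PM − 157 min = 12:19 PM.
Calibration ends at 12:19 PM − 126 min = 10:13 AM.

10:13 AM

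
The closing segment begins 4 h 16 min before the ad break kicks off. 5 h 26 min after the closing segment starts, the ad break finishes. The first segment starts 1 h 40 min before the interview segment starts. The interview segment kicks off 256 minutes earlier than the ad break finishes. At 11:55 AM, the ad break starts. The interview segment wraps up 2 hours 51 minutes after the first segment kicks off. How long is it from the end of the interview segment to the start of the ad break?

115 minutes

The closing segment starts at 11:55 AM − 256 min = 7:39 AM.
The ad break ends at 7:39 AM + 326 min = 1:05 PM.
The interview segment starts at 1:05 PM − 256 min = 8:49 AM.
The first segment starts at 8:49 AM − 100 min = 7:09 AM.
The interview segment ends at 7:09 AM + 171 min = 10:00 AM.
From 10:00 AM to 11:55 AM is 115 minutes.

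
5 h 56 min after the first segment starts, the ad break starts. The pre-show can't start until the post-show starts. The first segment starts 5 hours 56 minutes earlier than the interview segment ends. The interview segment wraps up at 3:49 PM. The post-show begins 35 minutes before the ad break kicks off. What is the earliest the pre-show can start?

3:14 PM

The first segment starts at 3:49 PM − 356 min = 9:53 AM.
The ad break starts at 9:53 AM + 356 min = 3:49 PM.
The post-show starts at 3:49 PM − 35 min = 3:14 PM.
The pre-show is bounded by the post-show, so the earliest it can start is 3:14 PM.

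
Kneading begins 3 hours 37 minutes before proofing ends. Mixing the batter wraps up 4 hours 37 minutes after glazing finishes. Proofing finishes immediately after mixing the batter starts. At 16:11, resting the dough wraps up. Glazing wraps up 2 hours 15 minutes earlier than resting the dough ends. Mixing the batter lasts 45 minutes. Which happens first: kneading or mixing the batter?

Glazing ends at 16:11 − 135 min = 13:56.
Mixing the batter ends at 13:56 + 277 min = 18:33.
Mixing the batter starts at 18:33 − 45 min = 17:48.
So proofing ends at 17:48.
Kneading starts at 17:48 − 217 min = 14:11.
Kneading starts at 14:11 and mixing the batter starts at 17:48, so kneading is first.

kneading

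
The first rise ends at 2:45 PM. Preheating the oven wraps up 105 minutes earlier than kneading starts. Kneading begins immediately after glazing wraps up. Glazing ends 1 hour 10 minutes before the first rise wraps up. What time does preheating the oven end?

11:50 AM

Glazing ends at 2:45 PM − 70 min = 1:35 PM.
So kneading starts at 1:35 PM.
Preheating the oven ends at 1:35 PM − 105 min = 11:50 AM.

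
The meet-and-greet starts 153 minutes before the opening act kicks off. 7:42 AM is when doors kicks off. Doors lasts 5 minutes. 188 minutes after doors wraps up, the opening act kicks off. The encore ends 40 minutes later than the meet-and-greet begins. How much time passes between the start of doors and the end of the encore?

Doors ends at 7:42 AM + 5 min = 7:47 AM.
The opening act starts at 7:47 AM + 188 min = 10:55 AM.
The meet-and-greet starts at 10:55 AM − 153 min = 8:22 AM.
The encore ends at 8:22 AM + 40 min = 9:02 AM.
From 7:42 AM to 9:02 AM is 1 hour 20 minutes.

1 hour 20 minutes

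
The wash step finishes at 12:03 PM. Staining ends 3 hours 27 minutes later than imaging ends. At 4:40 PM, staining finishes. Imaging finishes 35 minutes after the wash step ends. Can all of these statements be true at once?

Imaging ends at 12:03 PM + 35 min = 12:38 PM.
Staining ends at 12:38 PM + 207 min = 4:05 PM.
But staining is also said to end at 4:40 PM — a 35-minute conflict.

No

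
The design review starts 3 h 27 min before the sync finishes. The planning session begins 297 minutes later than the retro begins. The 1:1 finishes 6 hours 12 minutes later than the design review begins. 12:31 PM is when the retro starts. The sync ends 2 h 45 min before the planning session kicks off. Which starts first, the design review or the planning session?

the design review

The planning session starts at 12:31 PM + 297 min = 5:28 PM.
The sync ends at 5:28 PM − 165 min = 2:43 PM.
The design review starts at 2:43 PM − 207 min = 11:16 AM.
The design review starts at 11:16 AM and the planning session starts at 5:28 PM, so the design review is first.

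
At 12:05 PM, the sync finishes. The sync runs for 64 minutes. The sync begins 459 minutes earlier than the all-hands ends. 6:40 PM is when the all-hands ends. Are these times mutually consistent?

The sync starts at 6:40 PM − 459 min = 11:01 AM.
The sync ends at 11:01 AM + 64 min = 12:05 PM.
That matches the stated 12:05 PM, so the schedule is consistent.

Yes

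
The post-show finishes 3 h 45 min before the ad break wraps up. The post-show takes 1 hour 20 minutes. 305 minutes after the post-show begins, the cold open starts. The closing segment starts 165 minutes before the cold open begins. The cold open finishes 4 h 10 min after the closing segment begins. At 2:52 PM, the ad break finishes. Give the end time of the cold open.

4:17 PM

The post-show ends at 2:52 PM − 225 min = 11:07 AM.
The post-show starts at 11:07 AM − 80 min = 9:47 AM.
The cold open starts at 9:47 AM + 305 min = 2:52 PM.
The closing segment starts at 2:52 PM − 165 min = 12:07 PM.
The cold open ends at 12:07 PM + 250 min = 4:17 PM.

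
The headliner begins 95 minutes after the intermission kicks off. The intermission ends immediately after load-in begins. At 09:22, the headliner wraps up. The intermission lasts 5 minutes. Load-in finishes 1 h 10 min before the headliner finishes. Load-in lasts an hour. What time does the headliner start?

08:42

Load-in ends at 09:22 − 70 min = 08:12.
Load-in starts at 08:12 − 60 min = 07:12.
So the intermission ends at 07:12.
The intermission starts at 07:12 − 5 min = 07:07.
The headliner starts at 07:07 + 95 min = 08:42.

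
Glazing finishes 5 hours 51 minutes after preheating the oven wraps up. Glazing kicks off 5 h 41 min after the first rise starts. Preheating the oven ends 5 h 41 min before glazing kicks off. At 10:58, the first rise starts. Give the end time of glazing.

16:49

Glazing starts at 10:58 + 341 min = 16:39.
Preheating the oven ends at 16:39 − 341 min = 10:58.
Glazing ends at 10:58 + 351 min = 16:49.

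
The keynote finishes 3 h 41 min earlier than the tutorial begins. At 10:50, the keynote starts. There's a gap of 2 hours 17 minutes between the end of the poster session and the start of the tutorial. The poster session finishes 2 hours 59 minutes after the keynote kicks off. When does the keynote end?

The poster session ends at 10:50 + 179 min = 13:49.
The tutorial starts at 13:49 + 137 min = 16:06.
The keynote ends at 16:06 − 221 min = 12:25.

12:25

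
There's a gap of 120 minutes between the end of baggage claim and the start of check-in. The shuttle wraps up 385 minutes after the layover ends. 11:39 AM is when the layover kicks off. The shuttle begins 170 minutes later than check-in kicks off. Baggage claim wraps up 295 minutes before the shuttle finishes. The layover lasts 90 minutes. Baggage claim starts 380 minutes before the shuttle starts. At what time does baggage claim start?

The layover ends at 11:39 AM + 90 min = 1:09 PM.
The shuttle ends at 1:09 PM + 385 min = 7:34 PM.
Baggage claim ends at 7:34 PM − 295 min = 2:39 PM.
Check-in starts at 2:39 PM + 120 min = 4:39 PM.
The shuttle starts at 4:39 PM + 170 min = 7:29 PM.
Baggage claim starts at 7:29 PM − 380 min = 1:09 PM.

1:09 PM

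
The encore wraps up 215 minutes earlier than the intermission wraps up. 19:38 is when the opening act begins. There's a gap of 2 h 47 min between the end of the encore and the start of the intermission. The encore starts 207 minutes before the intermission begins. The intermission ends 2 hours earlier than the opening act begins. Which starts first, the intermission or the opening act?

The intermission ends at 19:38 − 120 min = 17:38.
The encore ends at 17:38 − 215 min = 14:03.
The intermission starts at 14:03 + 167 min = 16:50.
The intermission starts at 16:50 and the opening act starts at 19:38, so the intermission is first.

the intermission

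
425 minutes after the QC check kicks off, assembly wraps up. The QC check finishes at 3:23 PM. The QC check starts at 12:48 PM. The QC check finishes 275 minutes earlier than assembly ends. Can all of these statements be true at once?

Assembly ends at 12:48 PM + 425 min = 7:53 PM.
The QC check ends at 7:53 PM − 275 min = 3:18 PM.
But the QC check is also said to end at 3:23 PM — a 5-minute conflict.

No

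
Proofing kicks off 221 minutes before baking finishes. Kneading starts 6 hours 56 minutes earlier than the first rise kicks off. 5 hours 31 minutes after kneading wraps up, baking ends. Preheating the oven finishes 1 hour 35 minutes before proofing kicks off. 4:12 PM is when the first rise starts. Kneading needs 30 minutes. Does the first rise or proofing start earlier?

proofing

Kneading starts at 4:12 PM − 416 min = 9:16 AM.
Kneading ends at 9:16 AM + 30 min = 9:46 AM.
Baking ends at 9:46 AM + 331 min = 3:17 PM.
Proofing starts at 3:17 PM − 221 min = 11:36 AM.
The first rise starts at 4:12 PM and proofing starts at 11:36 AM, so proofing is first.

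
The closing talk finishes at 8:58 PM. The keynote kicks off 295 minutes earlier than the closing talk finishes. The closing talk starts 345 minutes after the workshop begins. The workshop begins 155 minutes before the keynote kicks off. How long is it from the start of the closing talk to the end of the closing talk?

The keynote starts at 8:58 PM − 295 min = 4:03 PM.
The workshop starts at 4:03 PM − 155 min = 1:28 PM.
The closing talk starts at 1:28 PM + 345 min = 7:13 PM.
From 7:13 PM to 8:58 PM is 1 h 45 min.

1 h 45 min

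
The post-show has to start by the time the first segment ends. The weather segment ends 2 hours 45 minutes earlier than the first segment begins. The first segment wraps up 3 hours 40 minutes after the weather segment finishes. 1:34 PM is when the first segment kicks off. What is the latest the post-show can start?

2:29 PM

The weather segment ends at 1:34 PM − 165 min = 10:49 AM.
The first segment ends at 10:49 AM + 220 min = 2:29 PM.
The post-show is bounded by the first segment, so the latest it can start is 2:29 PM.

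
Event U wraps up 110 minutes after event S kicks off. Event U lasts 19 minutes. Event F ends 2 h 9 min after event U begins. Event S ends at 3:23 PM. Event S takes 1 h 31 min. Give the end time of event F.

Event S starts at 3:23 PM − 91 min = 1:52 PM.
Event U ends at 1:52 PM + 110 min = 3:42 PM.
Event U starts at 3:42 PM − 19 min = 3:23 PM.
Event F ends at 3:23 PM + 129 min = 5:32 PM.

5:32 PM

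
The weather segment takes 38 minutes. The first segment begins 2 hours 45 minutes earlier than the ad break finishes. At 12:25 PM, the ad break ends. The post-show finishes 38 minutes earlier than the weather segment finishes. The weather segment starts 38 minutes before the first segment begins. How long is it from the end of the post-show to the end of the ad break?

The first segment starts at 12:25 PM − 165 min = 9:40 AM.
The weather segment starts at 9:40 AM − 38 min = 9:02 AM.
The weather segment ends at 9:02 AM + 38 min = 9:40 AM.
The post-show ends at 9:40 AM − 38 min = 9:02 AM.
From 9:02 AM to 12:25 PM is 3 h 23 min.

3 h 23 min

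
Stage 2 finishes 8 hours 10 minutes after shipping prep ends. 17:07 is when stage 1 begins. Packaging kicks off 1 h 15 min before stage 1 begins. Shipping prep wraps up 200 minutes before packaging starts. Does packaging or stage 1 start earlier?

Packaging starts at 17:07 − 75 min = 15:52.
Packaging starts at 15:52 and stage 1 starts at 17:07, so packaging is first.

packaging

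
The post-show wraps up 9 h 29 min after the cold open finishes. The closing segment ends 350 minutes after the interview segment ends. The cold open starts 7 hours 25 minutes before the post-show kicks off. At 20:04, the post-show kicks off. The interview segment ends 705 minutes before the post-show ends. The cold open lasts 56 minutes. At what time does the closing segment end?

17:09

The cold open starts at 20:04 − 445 min = 12:39.
The cold open ends at 12:39 + 56 min = 13:35.
The post-show ends at 13:35 + 569 min = 23:04.
The interview segment ends at 23:04 − 705 min = 11:19.
The closing segment ends at 11:19 + 350 min = 17:09.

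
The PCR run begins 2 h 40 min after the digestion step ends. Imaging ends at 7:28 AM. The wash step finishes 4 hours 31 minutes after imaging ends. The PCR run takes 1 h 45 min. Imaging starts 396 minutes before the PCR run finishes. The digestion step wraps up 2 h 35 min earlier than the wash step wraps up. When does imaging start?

The wash step ends at 7:28 AM + 271 min = 11:59 AM.
The digestion step ends at 11:59 AM − 155 min = 9:24 AM.
The PCR run starts at 9:24 AM + 160 min = 12:04 PM.
The PCR run ends at 12:04 PM + 105 min = 1:49 PM.
Imaging starts at 1:49 PM − 396 min = 7:13 AM.

7:13 AM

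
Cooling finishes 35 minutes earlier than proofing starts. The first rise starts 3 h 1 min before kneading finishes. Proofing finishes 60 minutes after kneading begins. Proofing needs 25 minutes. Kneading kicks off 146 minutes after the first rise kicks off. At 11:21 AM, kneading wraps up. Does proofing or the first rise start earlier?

The first rise starts at 11:21 AM − 181 min = 8:20 AM.
Kneading starts at 8:20 AM + 146 min = 10:46 AM.
Proofing ends at 10:46 AM + 60 min = 11:46 AM.
Proofing starts at 11:46 AM − 25 min = 11:21 AM.
Proofing starts at 11:21 AM and the first rise starts at 8:20 AM, so the first rise is first.

the first rise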